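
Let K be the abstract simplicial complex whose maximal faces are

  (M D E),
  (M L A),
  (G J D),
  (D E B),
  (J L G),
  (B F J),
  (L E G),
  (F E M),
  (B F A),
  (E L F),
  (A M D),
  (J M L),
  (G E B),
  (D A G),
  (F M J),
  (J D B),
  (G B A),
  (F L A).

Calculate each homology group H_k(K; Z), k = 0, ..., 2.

K has 9 vertices, 27 edges, 18 triangles.
rank ∂_0 = 0, rank ∂_1 = 8 ⇒ b_0 = 9 − 0 − 8 = 1; all invariant factors of ∂_1 are 1 so no torsion. So H_0 = Z.
rank ∂_1 = 8, rank ∂_2 = 18 ⇒ b_1 = 27 − 8 − 18 = 1; ∂_2 has invariant factor(s) [2] giving torsion. So H_1 = Z × Z/2.
rank ∂_2 = 18, rank ∂_3 = 0 ⇒ b_2 = 18 − 18 − 0 = 0. So H_2 = 0.

H_0 = Z,  H_1 = Z × Z/2,  H_2 = 0.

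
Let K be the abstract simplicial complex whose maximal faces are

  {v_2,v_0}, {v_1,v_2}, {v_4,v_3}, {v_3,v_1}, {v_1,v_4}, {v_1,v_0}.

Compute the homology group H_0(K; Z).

H_0 ≅ Z.

Order the vertices as v_0 < v_1 < v_2 < v_3 < v_4. Listing each simplex with vertices in this order, K has dimension 1 with simplices:

  0-simplices (5): [v_0], [v_1], [v_2], [v_3], [v_4]
  1-simplices (6): [v_0,v_1], [v_0,v_2], [v_1,v_2], [v_1,v_3], [v_1,v_4], [v_3,v_4]

so the chain groups are C_0 ≅ Z^5, C_1 ≅ Z^6.

∂_1: C_1 → C_0 maps an edge to its endpoints' difference, ∂[p,q] = q − p. For instance
  ∂[v_3,v_4] = [v_4] − [v_3].
The 5×6 boundary matrix has rank 4 and Smith normal form diag(1,1,1,1).

Reading off H_k = ker ∂_k / im ∂_{k+1}:

  H_0: rank C_0 − rank ∂_1 = 5 − 4 = 1, and the invariant factors of ∂_1 are all 1, so H_0 = Z.

(K is a triangulation of a wedge of 2 circles.)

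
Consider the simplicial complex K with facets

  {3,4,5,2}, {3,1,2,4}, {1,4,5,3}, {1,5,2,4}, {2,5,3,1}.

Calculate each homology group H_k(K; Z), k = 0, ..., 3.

H_0 = Z,  H_1 = 0,  H_2 = 0,  H_3 = Z.

Order the vertices as 1 < 2 < 3 < 4 < 5. Listing each simplex with vertices in this order, K has dimension 3 with simplices:

  0-simplices (5): [1], [2], [3], [4], [5]
  1-simplices (10): [1,2], [1,3], [1,4], [1,5], [2,3], [2,4], [2,5], [3,4], [3,5], [4,5]
  2-simplices (10): [1,2,3], [1,2,4], [1,2,5], [1,3,4], [1,3,5], [1,4,5], [2,3,4], [2,3,5], [2,4,5], [3,4,5]
  3-simplices (5): [1,2,3,4], [1,2,3,5], [1,2,4,5], [1,3,4,5], [2,3,4,5]

giving chain groups C_0 ≅ Z^5, C_1 ≅ Z^10, C_2 ≅ Z^10, C_3 ≅ Z^5.

The boundary map ∂_1: C_1 → C_0 sends each edge [p,q] (with p < q) to q − p.
As a 5×10 matrix over Z this has rank 4, with invariant factors (1,1,1,1).

∂_2: C_2 → C_1 sends each 2-simplex [p,q,r] to [q,r] − [p,r] + [p,q]. For instance
  ∂[2,3,5] = [3,5] − [2,5] + [2,3],
  ∂[1,2,5] = [2,5] − [1,5] + [1,2].
The 10×10 boundary matrix has rank 6 and Smith normal form diag(1,1,1,1,1,1).

The boundary map ∂_3: C_3 → C_2 sends each 3-simplex σ to the alternating sum Σ_i (−1)^i (σ with its i-th vertex removed). For instance
  ∂[1,2,3,5] = [2,3,5] − [1,3,5] + [1,2,5] − [1,2,3],
  ∂[1,3,4,5] = [3,4,5] − [1,4,5] + [1,3,5] − [1,3,4].
The 10×5 boundary matrix has rank 4 and Smith normal form diag(1,1,1,1).

Computing H_k = (kernel of ∂_k) / (image of ∂_{k+1}):

  H_0: rank C_0 − rank ∂_1 = 5 − 4 = 1, and the invariant factors of ∂_1 are all 1, so H_0 = Z.
  H_1: rank ker ∂_1 − rank ∂_2 = (10 − 4) − 6 = 0, and the invariant factors of ∂_2 are all 1, so H_1 = 0.
  H_2: rank ker ∂_2 − rank ∂_3 = (10 − 6) − 4 = 0, and the invariant factors of ∂_3 are all 1, so H_2 = 0.
  H_3: rank ker ∂_3 − rank ∂_4 = (5 − 4) − 0 = 1, and there is no ∂_4, so H_3 = Z.

As a check, the Euler characteristic is 5 − 10 + 10 − 5 = 0, which agrees with 1 − 0 + 0 − 1 = 0.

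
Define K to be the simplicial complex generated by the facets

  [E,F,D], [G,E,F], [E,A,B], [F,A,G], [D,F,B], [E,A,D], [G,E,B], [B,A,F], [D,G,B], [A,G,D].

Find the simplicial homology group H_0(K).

We work with the vertex ordering A < B < D < E < F < G. The simplices of K, each written with vertices in increasing order, are:

  0-simplices (6): A, B, D, E, F, G
  1-simplices (15): AB, AD, AE, AF, AG, BD, BE, BF, BG, DE, DF, DG, EF, EG, FG
  2-simplices (10): ABE, ABF, ADE, ADG, AFG, BDF, BDG, BEG, DEF, EFG

so the chain groups are C_0 ≅ Z^6, C_1 ≅ Z^15, C_2 ≅ Z^10.

The boundary map ∂_1: C_1 → C_0 sends each edge [p,q] (with p < q) to q − p. For instance
  ∂BD = D − B.
The resulting 6×15 matrix has rank 5, and its Smith normal form has invariant factors (1,1,1,1,1).

∂_2: C_2 → C_1 maps a triangle to the signed sum of its edges. For instance
  ∂AFG = FG − AG + AF,
  ∂BDG = DG − BG + BD.
The 15×10 boundary matrix has rank 10 and Smith normal form diag(1,1,1,1,1,1,1,1,1,2).

From H_k ≅ ker(∂_k) / im(∂_{k+1}) we obtain:

  H_0: rank C_0 − rank ∂_1 = 6 − 5 = 1, and the invariant factors of ∂_1 are all 1, so H_0 ≅ Z.

(K is a triangulation of the real projective plane RP^2.)

H_0 = Z.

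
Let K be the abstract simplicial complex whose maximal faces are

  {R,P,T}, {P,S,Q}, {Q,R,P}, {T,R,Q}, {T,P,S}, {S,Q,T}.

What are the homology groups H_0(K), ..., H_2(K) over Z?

H_0 ≅ Z,  H_1 = 0,  H_2 ≅ Z.

Fix the vertex order P < Q < R < S < T and write every simplex with vertices in increasing order. Then dim K = 2 and the simplices of K are:

  0-simplices (5): P, Q, R, S, T
  1-simplices (9): PQ, PR, PS, PT, QR, QS, QT, RT, ST
  2-simplices (6): PQR, PQS, PRT, PST, QRT, QST

giving chain groups C_0 ≅ Z^5, C_1 ≅ Z^9, C_2 ≅ Z^6.

Boundary ∂_1: C_1 → C_0 is given by ∂[p,q] = [q] − [p].
The 5×9 boundary matrix has rank 4 and Smith normal form diag(1,1,1,1).

∂_2: C_2 → C_1 acts by ∂[p,q,r] = [q,r] − [p,r] + [p,q]. For instance
  ∂QST = ST − QT + QS,
  ∂PQR = QR − PR + PQ.
The resulting 9×6 matrix has rank 5, and its Smith normal form has invariant factors (1,1,1,1,1).

Reading off H_k = ker ∂_k / im ∂_{k+1}:

  H_0: rank C_0 − rank ∂_1 = 5 − 4 = 1, and the invariant factors of ∂_1 are all 1, so H_0 ≅ Z.
  H_1: rank ker ∂_1 − rank ∂_2 = (9 − 4) − 5 = 0, and the invariant factors of ∂_2 are all 1, so H_1 ≅ 0.
  H_2: rank ker ∂_2 − rank ∂_3 = (6 − 5) − 0 = 1, and there is no ∂_3, so H_2 ≅ Z.

As a check, the Euler characteristic is 5 − 9 + 6 = 2, which agrees with 1 − 0 + 1 = 2.
(K is a triangulation of the 2-sphere S^2.)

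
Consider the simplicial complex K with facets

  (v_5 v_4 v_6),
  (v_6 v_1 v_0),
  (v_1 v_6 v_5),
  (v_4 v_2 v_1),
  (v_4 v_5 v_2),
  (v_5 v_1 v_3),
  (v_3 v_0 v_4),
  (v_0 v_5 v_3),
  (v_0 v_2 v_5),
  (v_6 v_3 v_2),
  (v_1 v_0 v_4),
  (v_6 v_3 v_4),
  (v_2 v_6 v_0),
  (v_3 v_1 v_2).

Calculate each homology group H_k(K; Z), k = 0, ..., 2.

H_0 ≅ Z,  H_1 ≅ Z^2,  H_2 ≅ Z.

Order the vertices as v_0 < v_1 < v_2 < v_3 < v_4 < v_5 < v_6. Listing each simplex with vertices in this order, K has dimension 2 with simplices:

  0-simplices (7): [v_0], [v_1], [v_2], [v_3], [v_4], [v_5], [v_6]
  1-simplices (21): (21 of them)
  2-simplices (14): (14 of them)

giving chain groups C_0 ≅ Z^7, C_1 ≅ Z^21, C_2 ≅ Z^14.

Boundary ∂_1: C_1 → C_0 maps an edge to its endpoints' difference, ∂[p,q] = q − p. For instance
  ∂[v_3,v_4] = [v_4] − [v_3].
As a 7×21 matrix over Z this has rank 6, with invariant factors (1,1,1,1,1,1).

∂_2: C_2 → C_1 maps a triangle to the signed sum of its edges. For instance
  ∂[v_1,v_3,v_5] = [v_3,v_5] − [v_1,v_5] + [v_1,v_3],
  ∂[v_0,v_2,v_5] = [v_2,v_5] − [v_0,v_5] + [v_0,v_2].
As a 21×14 matrix over Z this has rank 13, with invariant factors (1,1,1,1,1,1,1,1,1,1,1,1,1).

Computing H_k = (kernel of ∂_k) / (image of ∂_{k+1}):

  H_0: rank C_0 − rank ∂_1 = 7 − 6 = 1, and the invariant factors of ∂_1 are all 1, so H_0 = Z.
  H_1: rank ker ∂_1 − rank ∂_2 = (21 − 6) − 13 = 2, and the invariant factors of ∂_2 are all 1, so H_1 = Z^2.
  H_2: rank ker ∂_2 − rank ∂_3 = (14 − 13) − 0 = 1, and there is no ∂_3, so H_2 = Z.

(K is a triangulation of the torus T^2.)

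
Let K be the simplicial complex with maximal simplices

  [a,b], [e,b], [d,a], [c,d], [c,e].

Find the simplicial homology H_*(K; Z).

H_0 = Z,  H_1 = Z.

Fix the vertex order a < b < c < d < e and write every simplex with vertices in increasing order. Then dim K = 1 and the simplices of K are:

  0-simplices (5): a, b, c, d, e
  1-simplices (5): ab, ad, be, cd, ce

Hence C_0 ≅ Z^5, C_1 ≅ Z^5.

The boundary map ∂_1: C_1 → C_0 sends each edge [p,q] (with p < q) to q − p.
The 5×5 boundary matrix has rank 4 and Smith normal form diag(1,1,1,1).

From H_k ≅ ker(∂_k) / im(∂_{k+1}) we obtain:

  H_0: rank C_0 − rank ∂_1 = 5 − 4 = 1, and the invariant factors of ∂_1 are all 1, so H_0 ≅ Z.
  H_1: rank ker ∂_1 − rank ∂_2 = (5 − 4) − 0 = 1, and there is no ∂_2, so H_1 ≅ Z.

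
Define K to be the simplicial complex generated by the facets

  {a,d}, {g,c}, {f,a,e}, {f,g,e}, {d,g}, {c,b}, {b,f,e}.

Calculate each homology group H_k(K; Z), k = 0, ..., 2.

H_0 ≅ Z,  H_1 ≅ Z^2,  H_2 = 0.

Order the vertices as a < b < c < d < e < f < g. Listing each simplex with vertices in this order, K has dimension 2 with simplices:

  0-simplices (7): a, b, c, d, e, f, g
  1-simplices (11): ad, ae, af, bc, be, bf, cg, dg, ef, eg, fg
  2-simplices (3): aef, bef, efg

giving chain groups C_0 ≅ Z^7, C_1 ≅ Z^11, C_2 ≅ Z^3.

∂_1: C_1 → C_0 sends each edge [p,q] (with p < q) to q − p.
The resulting 7×11 matrix has rank 6, and its Smith normal form has invariant factors (1,1,1,1,1,1).

∂_2: C_2 → C_1 sends each 2-simplex [p,q,r] to [q,r] − [p,r] + [p,q]. For instance
  ∂efg = fg − eg + ef,
  ∂bef = ef − bf + be.
The resulting 11×3 matrix has rank 3, and its Smith normal form has invariant factors (1,1,1).

Reading off H_k = ker ∂_k / im ∂_{k+1}:

  H_0: rank C_0 − rank ∂_1 = 7 − 6 = 1, and the invariant factors of ∂_1 are all 1, so H_0 = Z.
  H_1: rank ker ∂_1 − rank ∂_2 = (11 − 6) − 3 = 2, and the invariant factors of ∂_2 are all 1, so H_1 = Z^2.
  H_2: rank ker ∂_2 − rank ∂_3 = (3 − 3) − 0 = 0, and there is no ∂_3, so H_2 = 0.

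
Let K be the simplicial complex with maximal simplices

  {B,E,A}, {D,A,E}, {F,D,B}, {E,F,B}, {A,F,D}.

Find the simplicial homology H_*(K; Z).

Fix the vertex order A < B < D < E < F and write every simplex with vertices in increasing order. Then dim K = 2 and the simplices of K are:

  0-simplices (5): A, B, D, E, F
  1-simplices (10): AB, AD, AE, AF, BD, BE, BF, DE, DF, EF
  2-simplices (5): ABE, ADE, ADF, BDF, BEF

giving chain groups C_0 ≅ Z^5, C_1 ≅ Z^10, C_2 ≅ Z^5.

∂_1: C_1 → C_0 maps an edge to its endpoints' difference, ∂[p,q] = q − p.
As a 5×10 matrix over Z this has rank 4, with invariant factors (1,1,1,1).

∂_2: C_2 → C_1 maps a triangle to the signed sum of its edges. For instance
  ∂BEF = EF − BF + BE,
  ∂ABE = BE − AE + AB.
This gives a 10×5 integer matrix of rank 5; reducing to Smith normal form yields diagonal entries (1,1,1,1,1).

Now H_k = ker ∂_k / im ∂_{k+1}, so:

  H_0: rank C_0 − rank ∂_1 = 5 − 4 = 1, and the invariant factors of ∂_1 are all 1, so H_0 ≅ Z.
  H_1: rank ker ∂_1 − rank ∂_2 = (10 − 4) − 5 = 1, and the invariant factors of ∂_2 are all 1, so H_1 ≅ Z.
  H_2: rank ker ∂_2 − rank ∂_3 = (5 − 5) − 0 = 0, and there is no ∂_3, so H_2 ≅ 0.

As a check, the Euler characteristic is 5 − 10 + 5 = 0, which agrees with 1 − 1 + 0 = 0.

H_0 = Z,  H_1 = Z,  H_2 = 0.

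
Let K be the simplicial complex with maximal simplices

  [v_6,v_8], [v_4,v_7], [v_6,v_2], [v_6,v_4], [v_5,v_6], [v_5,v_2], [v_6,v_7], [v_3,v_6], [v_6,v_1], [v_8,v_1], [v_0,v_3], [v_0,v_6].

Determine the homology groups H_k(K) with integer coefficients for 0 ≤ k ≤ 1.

K has 9 vertices, 12 edges.
rank ∂_0 = 0, rank ∂_1 = 8 ⇒ b_0 = 9 − 0 − 8 = 1; all invariant factors of ∂_1 are 1 so no torsion. So H_0 ≅ Z.
rank ∂_1 = 8, rank ∂_2 = 0 ⇒ b_1 = 12 − 8 − 0 = 4. So H_1 ≅ Z^4.

H_0 = Z,  H_1 = Z^4.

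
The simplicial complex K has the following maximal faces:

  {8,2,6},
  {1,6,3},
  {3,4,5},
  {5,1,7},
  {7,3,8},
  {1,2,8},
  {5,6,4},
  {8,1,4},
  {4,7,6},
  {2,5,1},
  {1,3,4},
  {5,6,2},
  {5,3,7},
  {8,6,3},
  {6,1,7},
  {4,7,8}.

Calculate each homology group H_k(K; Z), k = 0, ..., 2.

K has 8 vertices, 24 edges, 16 triangles.
rank ∂_0 = 0, rank ∂_1 = 7 ⇒ b_0 = 8 − 0 − 7 = 1; all invariant factors of ∂_1 are 1 so no torsion. So H_0 ≅ Z.
rank ∂_1 = 7, rank ∂_2 = 15 ⇒ b_1 = 24 − 7 − 15 = 2; all invariant factors of ∂_2 are 1 so no torsion. So H_1 ≅ Z^2.
rank ∂_2 = 15, rank ∂_3 = 0 ⇒ b_2 = 16 − 15 − 0 = 1. So H_2 ≅ Z.

H_0 ≅ Z,  H_1 ≅ Z^2,  H_2 ≅ Z.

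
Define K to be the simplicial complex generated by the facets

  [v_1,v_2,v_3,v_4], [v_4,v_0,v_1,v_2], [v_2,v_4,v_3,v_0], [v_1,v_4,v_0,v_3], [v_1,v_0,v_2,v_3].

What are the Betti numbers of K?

b_0 = 1, b_1 = 0, b_2 = 0, b_3 = 1.

We work with the vertex ordering v_0 < v_1 < v_2 < v_3 < v_4. The simplices of K, each written with vertices in increasing order, are:

  0-simplices (5): [v_0], [v_1], [v_2], [v_3], [v_4]
  1-simplices (10): [v_0,v_1], [v_0,v_2], [v_0,v_3], [v_0,v_4], [v_1,v_2], [v_1,v_3], [v_1,v_4], [v_2,v_3], [v_2,v_4], [v_3,v_4]
  2-simplices (10): [v_0,v_1,v_2], [v_0,v_1,v_3], [v_0,v_1,v_4], [v_0,v_2,v_3], [v_0,v_2,v_4], [v_0,v_3,v_4], [v_1,v_2,v_3], [v_1,v_2,v_4], [v_1,v_3,v_4], [v_2,v_3,v_4]
  3-simplices (5): [v_0,v_1,v_2,v_3], [v_0,v_1,v_2,v_4], [v_0,v_1,v_3,v_4], [v_0,v_2,v_3,v_4], [v_1,v_2,v_3,v_4]

so the chain groups are C_0 ≅ Z^5, C_1 ≅ Z^10, C_2 ≅ Z^10, C_3 ≅ Z^5.

Boundary ∂_1: C_1 → C_0 is given by ∂[p,q] = [q] − [p].
As a 5×10 matrix over Z this has rank 4, with invariant factors (1,1,1,1).

The boundary map ∂_2: C_2 → C_1 maps a triangle to the signed sum of its edges. For instance
  ∂[v_2,v_3,v_4] = [v_3,v_4] − [v_2,v_4] + [v_2,v_3],
  ∂[v_0,v_2,v_3] = [v_2,v_3] − [v_0,v_3] + [v_0,v_2].
As a 10×10 matrix over Z this has rank 6, with invariant factors (1,1,1,1,1,1).

The boundary map ∂_3: C_3 → C_2 sends each 3-simplex σ to the alternating sum Σ_i (−1)^i (σ with its i-th vertex removed). For instance
  ∂[v_0,v_1,v_2,v_3] = [v_1,v_2,v_3] − [v_0,v_2,v_3] + [v_0,v_1,v_3] − [v_0,v_1,v_2],
  ∂[v_1,v_2,v_3,v_4] = [v_2,v_3,v_4] − [v_1,v_3,v_4] + [v_1,v_2,v_4] − [v_1,v_2,v_3].
As a 10×5 matrix over Z this has rank 4, with invariant factors (1,1,1,1).

Computing H_k = (kernel of ∂_k) / (image of ∂_{k+1}):

  H_0: rank C_0 − rank ∂_1 = 5 − 4 = 1, and the invariant factors of ∂_1 are all 1, so H_0 = Z.
  H_1: rank ker ∂_1 − rank ∂_2 = (10 − 4) − 6 = 0, and the invariant factors of ∂_2 are all 1, so H_1 = 0.
  H_2: rank ker ∂_2 − rank ∂_3 = (10 − 6) − 4 = 0, and the invariant factors of ∂_3 are all 1, so H_2 = 0.
  H_3: rank ker ∂_3 − rank ∂_4 = (5 − 4) − 0 = 1, and there is no ∂_4, so H_3 = Z.

(K is a triangulation of the 3-sphere S^3.)

Hence the Betti numbers are b_0 = 1, b_1 = 0, b_2 = 0, b_3 = 1.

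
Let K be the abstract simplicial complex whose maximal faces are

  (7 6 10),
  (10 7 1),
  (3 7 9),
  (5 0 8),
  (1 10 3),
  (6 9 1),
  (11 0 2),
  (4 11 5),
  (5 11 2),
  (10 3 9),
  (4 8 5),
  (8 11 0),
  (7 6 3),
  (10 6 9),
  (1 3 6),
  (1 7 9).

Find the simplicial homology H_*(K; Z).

H_0 ≅ Z^2,  H_1 ≅ Z ⊕ Z/2,  H_2 = 0.

We work with the vertex ordering 0 < 1 < 2 < 3 < 4 < 5 < 6 < 7 < 8 < 9 < 10 < 11. The simplices of K, each written with vertices in increasing order, are:

  0-simplices (12): [0], [1], [2], [3], [4], [5], [6], [7], [8], [9], [10], [11]
  1-simplices (27): (27 of them)
  2-simplices (16): [0,2,11], [0,5,8], [0,8,11], [1,3,6], [1,3,10], [1,6,9], [1,7,9], [1,7,10], [2,5,11], [3,6,7], [3,7,9], [3,9,10], [4,5,8], [4,5,11], [6,7,10], [6,9,10]

Hence C_0 ≅ Z^12, C_1 ≅ Z^27, C_2 ≅ Z^16.

The boundary map ∂_1: C_1 → C_0 is given by ∂[p,q] = [q] − [p]. For instance
  ∂[3,9] = [9] − [3].
This gives a 12×27 integer matrix of rank 10; reducing to Smith normal form yields diagonal entries (1,1,1,1,1,1,1,1,1,1).

Boundary ∂_2: C_2 → C_1 acts by ∂[p,q,r] = [q,r] − [p,r] + [p,q]. For instance
  ∂[1,7,10] = [7,10] − [1,10] + [1,7],
  ∂[1,7,9] = [7,9] − [1,9] + [1,7].
As a 27×16 matrix over Z this has rank 16, with invariant factors (1,1,1,1,1,1,1,1,1,1,1,1,1,1,1,2).

Computing H_k = (kernel of ∂_k) / (image of ∂_{k+1}):

  H_0: rank C_0 − rank ∂_1 = 12 − 10 = 2, and the invariant factors of ∂_1 are all 1, so H_0 = Z^2.
  H_1: rank ker ∂_1 − rank ∂_2 = (27 − 10) − 16 = 1, and ∂_2 has invariant factor 2 > 1, so H_1 = Z ⊕ Z/2.
  H_2: rank ker ∂_2 − rank ∂_3 = (16 − 16) − 0 = 0, and there is no ∂_3, so H_2 = 0.

As a check, the Euler characteristic is 12 − 27 + 16 = 1, which agrees with 2 − 1 + 0 = 1.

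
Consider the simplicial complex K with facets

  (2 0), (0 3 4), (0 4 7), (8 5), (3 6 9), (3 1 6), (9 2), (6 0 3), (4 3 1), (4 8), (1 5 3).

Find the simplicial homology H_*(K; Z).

K has 10 vertices, 18 edges, 7 triangles.
rank ∂_0 = 0, rank ∂_1 = 9 ⇒ b_0 = 10 − 0 − 9 = 1; all invariant factors of ∂_1 are 1 so no torsion. So H_0 ≅ Z.
rank ∂_1 = 9, rank ∂_2 = 7 ⇒ b_1 = 18 − 9 − 7 = 2; all invariant factors of ∂_2 are 1 so no torsion. So H_1 ≅ Z^2.
rank ∂_2 = 7, rank ∂_3 = 0 ⇒ b_2 = 7 − 7 − 0 = 0. So H_2 ≅ 0.

H_0 ≅ Z,  H_1 ≅ Z^2,  H_2 = 0.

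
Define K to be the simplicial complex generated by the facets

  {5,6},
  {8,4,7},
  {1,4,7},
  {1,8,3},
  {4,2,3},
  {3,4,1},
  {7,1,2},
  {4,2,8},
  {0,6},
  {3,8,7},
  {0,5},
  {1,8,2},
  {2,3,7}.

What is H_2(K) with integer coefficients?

H_2 = 0.

K has 9 vertices, 18 edges, 10 triangles.
rank ∂_2 = 10, rank ∂_3 = 0 ⇒ b_2 = 10 − 10 − 0 = 0. So H_2 ≅ 0.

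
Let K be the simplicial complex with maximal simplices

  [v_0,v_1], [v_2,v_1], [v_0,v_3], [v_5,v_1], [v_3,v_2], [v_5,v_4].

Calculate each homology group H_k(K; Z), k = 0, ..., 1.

H_0 = Z,  H_1 = Z.

Fix the vertex order v_0 < v_1 < v_2 < v_3 < v_4 < v_5 and write every simplex with vertices in increasing order. Then dim K = 1 and the simplices of K are:

  0-simplices (6): [v_0], [v_1], [v_2], [v_3], [v_4], [v_5]
  1-simplices (6): [v_0,v_1], [v_0,v_3], [v_1,v_2], [v_1,v_5], [v_2,v_3], [v_4,v_5]

so the chain groups are C_0 ≅ Z^6, C_1 ≅ Z^6.

∂_1: C_1 → C_0 is given by ∂[p,q] = [q] − [p]. For instance
  ∂[v_0,v_1] = [v_1] − [v_0].
This gives a 6×6 integer matrix of rank 5; reducing to Smith normal form yields diagonal entries (1,1,1,1,1).

Computing H_k = (kernel of ∂_k) / (image of ∂_{k+1}):

  H_0: rank C_0 − rank ∂_1 = 6 − 5 = 1, and the invariant factors of ∂_1 are all 1, so H_0 = Z.
  H_1: rank ker ∂_1 − rank ∂_2 = (6 − 5) − 0 = 1, and there is no ∂_2, so H_1 = Z.

As a check, the Euler characteristic is 6 − 6 = 0, which agrees with 1 − 1 = 0.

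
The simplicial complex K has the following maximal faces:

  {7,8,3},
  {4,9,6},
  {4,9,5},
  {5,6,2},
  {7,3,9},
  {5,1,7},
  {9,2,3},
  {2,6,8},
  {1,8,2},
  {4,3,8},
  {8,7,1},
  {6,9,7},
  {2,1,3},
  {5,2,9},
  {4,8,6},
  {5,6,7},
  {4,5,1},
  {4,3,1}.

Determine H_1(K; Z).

Order the vertices as 1 < 2 < 3 < 4 < 5 < 6 < 7 < 8 < 9. Listing each simplex with vertices in this order, K has dimension 2 with simplices:

  0-simplices (9): [1], [2], [3], [4], [5], [6], [7], [8], [9]
  1-simplices (27): (27 of them)
  2-simplices (18): [1,2,3], [1,2,8], [1,3,4], [1,4,5], [1,5,7], [1,7,8], [2,3,9], [2,5,6], [2,5,9], [2,6,8], [3,4,8], [3,7,8], [3,7,9], [4,5,9], [4,6,8], [4,6,9], [5,6,7], [6,7,9]

giving chain groups C_0 ≅ Z^9, C_1 ≅ Z^27, C_2 ≅ Z^18.

∂_1: C_1 → C_0 maps an edge to its endpoints' difference, ∂[p,q] = q − p. For instance
  ∂[1,3] = [3] − [1].
This gives a 9×27 integer matrix of rank 8; reducing to Smith normal form yields diagonal entries (1,1,1,1,1,1,1,1).

The boundary map ∂_2: C_2 → C_1 sends each 2-simplex [p,q,r] to [q,r] − [p,r] + [p,q]. For instance
  ∂[4,5,9] = [5,9] − [4,9] + [4,5],
  ∂[1,5,7] = [5,7] − [1,7] + [1,5].
As a 27×18 matrix over Z this has rank 18, with invariant factors (1,1,1,1,1,1,1,1,1,1,1,1,1,1,1,1,1,2).

Reading off H_k = ker ∂_k / im ∂_{k+1}:

  H_1: rank ker ∂_1 − rank ∂_2 = (27 − 8) − 18 = 1, and ∂_2 has invariant factor 2 > 1, so H_1 ≅ Z ⊕ Z/2.

H_1 ≅ Z ⊕ Z/2.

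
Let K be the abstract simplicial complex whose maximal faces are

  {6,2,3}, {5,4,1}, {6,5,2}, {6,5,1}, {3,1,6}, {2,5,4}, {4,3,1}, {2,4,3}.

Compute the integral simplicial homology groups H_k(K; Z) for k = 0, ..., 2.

Fix the vertex order 1 < 2 < 3 < 4 < 5 < 6 and write every simplex with vertices in increasing order. Then dim K = 2 and the simplices of K are:

  0-simplices (6): [1], [2], [3], [4], [5], [6]
  1-simplices (12): [1,3], [1,4], [1,5], [1,6], [2,3], [2,4], [2,5], [2,6], [3,4], [3,6], [4,5], [5,6]
  2-simplices (8): [1,3,4], [1,3,6], [1,4,5], [1,5,6], [2,3,4], [2,3,6], [2,4,5], [2,5,6]

Hence C_0 ≅ Z^6, C_1 ≅ Z^12, C_2 ≅ Z^8.

∂_1: C_1 → C_0 maps an edge to its endpoints' difference, ∂[p,q] = q − p. For instance
  ∂[1,6] = [6] − [1].
As a 6×12 matrix over Z this has rank 5, with invariant factors (1,1,1,1,1).

∂_2: C_2 → C_1 sends each 2-simplex [p,q,r] to [q,r] − [p,r] + [p,q]. For instance
  ∂[1,3,4] = [3,4] − [1,4] + [1,3],
  ∂[1,3,6] = [3,6] − [1,6] + [1,3].
The resulting 12×8 matrix has rank 7, and its Smith normal form has invariant factors (1,1,1,1,1,1,1).

Reading off H_k = ker ∂_k / im ∂_{k+1}:

  H_0: rank C_0 − rank ∂_1 = 6 − 5 = 1, and the invariant factors of ∂_1 are all 1, so H_0 = Z.
  H_1: rank ker ∂_1 − rank ∂_2 = (12 − 5) − 7 = 0, and the invariant factors of ∂_2 are all 1, so H_1 = 0.
  H_2: rank ker ∂_2 − rank ∂_3 = (8 − 7) − 0 = 1, and there is no ∂_3, so H_2 = Z.

H_0 ≅ Z,  H_1 = 0,  H_2 ≅ Z.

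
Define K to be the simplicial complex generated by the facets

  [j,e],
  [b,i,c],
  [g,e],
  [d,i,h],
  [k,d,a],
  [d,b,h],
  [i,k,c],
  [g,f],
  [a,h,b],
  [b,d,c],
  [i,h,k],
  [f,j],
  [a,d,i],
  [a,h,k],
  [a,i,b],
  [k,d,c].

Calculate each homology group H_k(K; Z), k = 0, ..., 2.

Fix the vertex order a < b < c < d < e < f < g < h < i < j < k and write every simplex with vertices in increasing order. Then dim K = 2 and the simplices of K are:

  0-simplices (11): a, b, c, d, e, f, g, h, i, j, k
  1-simplices (22): ab, ad, ah, ai, ak, bc, bd, bh, bi, cd, ci, ck, dh, di, dk, eg, ej, fg, fj, hi, hk, ik
  2-simplices (12): abh, abi, adi, adk, ahk, bcd, bci, bdh, cdk, cik, dhi, hik

giving chain groups C_0 ≅ Z^11, C_1 ≅ Z^22, C_2 ≅ Z^12.

The boundary map ∂_1: C_1 → C_0 is given by ∂[p,q] = [q] − [p].
As a 11×22 matrix over Z this has rank 9, with invariant factors (1,1,1,1,1,1,1,1,1).

∂_2: C_2 → C_1 sends each 2-simplex [p,q,r] to [q,r] − [p,r] + [p,q]. For instance
  ∂abi = bi − ai + ab,
  ∂dhi = hi − di + dh.
As a 22×12 matrix over Z this has rank 12, with invariant factors (1,1,1,1,1,1,1,1,1,1,1,2).

From H_k ≅ ker(∂_k) / im(∂_{k+1}) we obtain:

  H_0: rank C_0 − rank ∂_1 = 11 − 9 = 2, and the invariant factors of ∂_1 are all 1, so H_0 ≅ Z^2.
  H_1: rank ker ∂_1 − rank ∂_2 = (22 − 9) − 12 = 1, and ∂_2 has invariant factor 2 > 1, so H_1 ≅ Z ⊕ Z/2.
  H_2: rank ker ∂_2 − rank ∂_3 = (12 − 12) − 0 = 0, and there is no ∂_3, so H_2 ≅ 0.

H_0 ≅ Z^2,  H_1 ≅ Z ⊕ Z/2,  H_2 = 0.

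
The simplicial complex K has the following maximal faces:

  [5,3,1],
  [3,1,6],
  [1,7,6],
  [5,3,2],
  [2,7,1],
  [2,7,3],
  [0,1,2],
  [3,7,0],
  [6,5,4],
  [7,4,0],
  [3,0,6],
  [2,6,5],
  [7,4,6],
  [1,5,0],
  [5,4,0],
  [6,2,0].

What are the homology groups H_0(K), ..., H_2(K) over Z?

Take the total order 0 < 1 < 2 < 3 < 4 < 5 < 6 < 7 on the vertex set. Then K (dimension 2) consists of the simplices:

  0-simplices (8): [0], [1], [2], [3], [4], [5], [6], [7]
  1-simplices (24): (24 of them)
  2-simplices (16): [0,1,2], [0,1,5], [0,2,6], [0,3,6], [0,3,7], [0,4,5], [0,4,7], [1,2,7], [1,3,5], [1,3,6], [1,6,7], [2,3,5], [2,3,7], [2,5,6], [4,5,6], [4,6,7]

Hence C_0 ≅ Z^8, C_1 ≅ Z^24, C_2 ≅ Z^16.

∂_1: C_1 → C_0 is given by ∂[p,q] = [q] − [p].
The 8×24 boundary matrix has rank 7 and Smith normal form diag(1,1,1,1,1,1,1).

∂_2: C_2 → C_1 maps a triangle to the signed sum of its edges. For instance
  ∂[1,3,6] = [3,6] − [1,6] + [1,3],
  ∂[2,5,6] = [5,6] − [2,6] + [2,5].
The 24×16 boundary matrix has rank 15 and Smith normal form diag(1,1,1,1,1,1,1,1,1,1,1,1,1,1,1).

Reading off H_k = ker ∂_k / im ∂_{k+1}:

  H_0: rank C_0 − rank ∂_1 = 8 − 7 = 1, and the invariant factors of ∂_1 are all 1, so H_0 ≅ Z.
  H_1: rank ker ∂_1 − rank ∂_2 = (24 − 7) − 15 = 2, and the invariant factors of ∂_2 are all 1, so H_1 ≅ Z^2.
  H_2: rank ker ∂_2 − rank ∂_3 = (16 − 15) − 0 = 1, and there is no ∂_3, so H_2 ≅ Z.

H_0 ≅ Z,  H_1 ≅ Z^2,  H_2 ≅ Z.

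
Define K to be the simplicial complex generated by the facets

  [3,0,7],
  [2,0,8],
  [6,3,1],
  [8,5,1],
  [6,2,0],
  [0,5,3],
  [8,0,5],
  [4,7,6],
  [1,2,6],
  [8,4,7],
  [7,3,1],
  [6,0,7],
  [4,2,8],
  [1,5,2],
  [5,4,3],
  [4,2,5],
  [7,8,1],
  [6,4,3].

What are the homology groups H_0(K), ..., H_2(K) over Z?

H_0 ≅ Z,  H_1 ≅ Z × Z/2,  H_2 = 0.

Take the total order 0 < 1 < 2 < 3 < 4 < 5 < 6 < 7 < 8 on the vertex set. Then K (dimension 2) consists of the simplices:

  0-simplices (9): [0], [1], [2], [3], [4], [5], [6], [7], [8]
  1-simplices (27): (27 of them)
  2-simplices (18): [0,2,6], [0,2,8], [0,3,5], [0,3,7], [0,5,8], [0,6,7], [1,2,5], [1,2,6], [1,3,6], [1,3,7], [1,5,8], [1,7,8], [2,4,5], [2,4,8], [3,4,5], [3,4,6], [4,6,7], [4,7,8]

Hence C_0 ≅ Z^9, C_1 ≅ Z^27, C_2 ≅ Z^18.

Boundary ∂_1: C_1 → C_0 is given by ∂[p,q] = [q] − [p].
The 9×27 boundary matrix has rank 8 and Smith normal form diag(1,1,1,1,1,1,1,1).

The boundary map ∂_2: C_2 → C_1 maps a triangle to the signed sum of its edges. For instance
  ∂[0,2,6] = [2,6] − [0,6] + [0,2],
  ∂[1,2,5] = [2,5] − [1,5] + [1,2].
The 27×18 boundary matrix has rank 18 and Smith normal form diag(1,1,1,1,1,1,1,1,1,1,1,1,1,1,1,1,1,2).

Reading off H_k = ker ∂_k / im ∂_{k+1}:

  H_0: rank C_0 − rank ∂_1 = 9 − 8 = 1, and the invariant factors of ∂_1 are all 1, so H_0 ≅ Z.
  H_1: rank ker ∂_1 − rank ∂_2 = (27 − 8) − 18 = 1, and ∂_2 has invariant factor 2 > 1, so H_1 ≅ Z × Z/2.
  H_2: rank ker ∂_2 − rank ∂_3 = (18 − 18) − 0 = 0, and there is no ∂_3, so H_2 ≅ 0.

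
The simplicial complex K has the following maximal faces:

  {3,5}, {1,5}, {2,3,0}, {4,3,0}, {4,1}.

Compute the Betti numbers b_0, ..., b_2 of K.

We work with the vertex ordering 0 < 1 < 2 < 3 < 4 < 5. The simplices of K, each written with vertices in increasing order, are:

  0-simplices (6): [0], [1], [2], [3], [4], [5]
  1-simplices (8): [0,2], [0,3], [0,4], [1,4], [1,5], [2,3], [3,4], [3,5]
  2-simplices (2): [0,2,3], [0,3,4]

Hence C_0 ≅ Z^6, C_1 ≅ Z^8, C_2 ≅ Z^2.

∂_1: C_1 → C_0 is given by ∂[p,q] = [q] − [p].
As a 6×8 matrix over Z this has rank 5, with invariant factors (1,1,1,1,1).

The boundary map ∂_2: C_2 → C_1 acts by ∂[p,q,r] = [q,r] − [p,r] + [p,q]. For instance
  ∂[0,3,4] = [3,4] − [0,4] + [0,3],
  ∂[0,2,3] = [2,3] − [0,3] + [0,2].
The 8×2 boundary matrix has rank 2 and Smith normal form diag(1,1).

Now H_k = ker ∂_k / im ∂_{k+1}, so:

  H_0: rank C_0 − rank ∂_1 = 6 − 5 = 1, and the invariant factors of ∂_1 are all 1, so H_0 = Z.
  H_1: rank ker ∂_1 − rank ∂_2 = (8 − 5) − 2 = 1, and the invariant factors of ∂_2 are all 1, so H_1 = Z.
  H_2: rank ker ∂_2 − rank ∂_3 = (2 − 2) − 0 = 0, and there is no ∂_3, so H_2 = 0.

Hence the Betti numbers are b_0 = 1, b_1 = 1, b_2 = 0.

b_0 = 1, b_1 = 1, b_2 = 0.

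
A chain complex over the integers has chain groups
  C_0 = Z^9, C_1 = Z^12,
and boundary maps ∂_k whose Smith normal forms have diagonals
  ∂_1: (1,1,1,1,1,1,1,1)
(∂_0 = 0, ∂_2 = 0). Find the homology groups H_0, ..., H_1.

H_0: b_0 = 9 − 0 − 8 = 1; torsion from ∂_1 factors > 1: none. So H_0 = Z.
H_1: b_1 = 12 − 8 − 0 = 4; torsion from ∂_2 factors > 1: none. So H_1 = Z^4.

H_0 = Z,  H_1 = Z^4.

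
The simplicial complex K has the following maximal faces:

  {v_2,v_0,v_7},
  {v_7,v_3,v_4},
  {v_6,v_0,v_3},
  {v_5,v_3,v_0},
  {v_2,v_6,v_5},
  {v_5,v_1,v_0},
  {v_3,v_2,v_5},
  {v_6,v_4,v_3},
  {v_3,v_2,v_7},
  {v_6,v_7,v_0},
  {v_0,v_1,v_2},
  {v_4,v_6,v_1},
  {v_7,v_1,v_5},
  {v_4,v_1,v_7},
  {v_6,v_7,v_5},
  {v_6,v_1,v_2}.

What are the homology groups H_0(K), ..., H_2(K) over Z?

H_0 = Z,  H_1 = Z^2,  H_2 = Z.

Fix the vertex order v_0 < v_1 < v_2 < v_3 < v_4 < v_5 < v_6 < v_7 and write every simplex with vertices in increasing order. Then dim K = 2 and the simplices of K are:

  0-simplices (8): [v_0], [v_1], [v_2], [v_3], [v_4], [v_5], [v_6], [v_7]
  1-simplices (24): (24 of them)
  2-simplices (16): (16 of them)

so the chain groups are C_0 ≅ Z^8, C_1 ≅ Z^24, C_2 ≅ Z^16.

The boundary map ∂_1: C_1 → C_0 maps an edge to its endpoints' difference, ∂[p,q] = q − p. For instance
  ∂[v_5,v_7] = [v_7] − [v_5].
This gives a 8×24 integer matrix of rank 7; reducing to Smith normal form yields diagonal entries (1,1,1,1,1,1,1).

∂_2: C_2 → C_1 sends each 2-simplex [p,q,r] to [q,r] − [p,r] + [p,q]. For instance
  ∂[v_0,v_1,v_5] = [v_1,v_5] − [v_0,v_5] + [v_0,v_1],
  ∂[v_0,v_3,v_6] = [v_3,v_6] − [v_0,v_6] + [v_0,v_3].
The resulting 24×16 matrix has rank 15, and its Smith normal form has invariant factors (1,1,1,1,1,1,1,1,1,1,1,1,1,1,1).

Computing H_k = (kernel of ∂_k) / (image of ∂_{k+1}):

  H_0: rank C_0 − rank ∂_1 = 8 − 7 = 1, and the invariant factors of ∂_1 are all 1, so H_0 ≅ Z.
  H_1: rank ker ∂_1 − rank ∂_2 = (24 − 7) − 15 = 2, and the invariant factors of ∂_2 are all 1, so H_1 ≅ Z^2.
  H_2: rank ker ∂_2 − rank ∂_3 = (16 − 15) − 0 = 1, and there is no ∂_3, so H_2 ≅ Z.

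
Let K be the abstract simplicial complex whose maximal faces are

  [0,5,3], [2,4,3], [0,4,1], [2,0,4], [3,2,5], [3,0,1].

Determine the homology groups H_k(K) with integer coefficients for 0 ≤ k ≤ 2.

H_0 ≅ Z,  H_1 ≅ Z,  H_2 = 0.

K has 6 vertices, 12 edges, 6 triangles.
rank ∂_0 = 0, rank ∂_1 = 5 ⇒ b_0 = 6 − 0 − 5 = 1; all invariant factors of ∂_1 are 1 so no torsion. So H_0 = Z.
rank ∂_1 = 5, rank ∂_2 = 6 ⇒ b_1 = 12 − 5 − 6 = 1; all invariant factors of ∂_2 are 1 so no torsion. So H_1 = Z.
rank ∂_2 = 6, rank ∂_3 = 0 ⇒ b_2 = 6 − 6 − 0 = 0. So H_2 = 0.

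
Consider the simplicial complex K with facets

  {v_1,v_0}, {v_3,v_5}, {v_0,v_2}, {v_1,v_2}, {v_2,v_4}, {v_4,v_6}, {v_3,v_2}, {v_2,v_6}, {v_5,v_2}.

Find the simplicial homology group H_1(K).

H_1 ≅ Z^3.

K has 7 vertices, 9 edges.
rank ∂_1 = 6, rank ∂_2 = 0 ⇒ b_1 = 9 − 6 − 0 = 3. So H_1 = Z^3.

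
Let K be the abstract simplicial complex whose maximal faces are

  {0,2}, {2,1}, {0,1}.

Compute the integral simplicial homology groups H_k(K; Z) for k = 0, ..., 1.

Take the total order 0 < 1 < 2 on the vertex set. Then K (dimension 1) consists of the simplices:

  0-simplices (3): [0], [1], [2]
  1-simplices (3): [0,1], [0,2], [1,2]

so the chain groups are C_0 ≅ Z^3, C_1 ≅ Z^3.

∂_1: C_1 → C_0 maps an edge to its endpoints' difference, ∂[p,q] = q − p. For instance
  ∂[0,2] = [2] − [0].
The 3×3 boundary matrix has rank 2 and Smith normal form diag(1,1).

Now H_k = ker ∂_k / im ∂_{k+1}, so:

  H_0: rank C_0 − rank ∂_1 = 3 − 2 = 1, and the invariant factors of ∂_1 are all 1, so H_0 = Z.
  H_1: rank ker ∂_1 − rank ∂_2 = (3 − 2) − 0 = 1, and there is no ∂_2, so H_1 = Z.

H_0 = Z,  H_1 = Z.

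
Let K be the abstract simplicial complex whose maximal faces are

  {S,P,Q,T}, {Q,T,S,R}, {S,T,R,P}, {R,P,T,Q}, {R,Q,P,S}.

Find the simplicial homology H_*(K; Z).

H_0 = Z,  H_1 = 0,  H_2 = 0,  H_3 = Z.

Fix the vertex order P < Q < R < S < T and write every simplex with vertices in increasing order. Then dim K = 3 and the simplices of K are:

  0-simplices (5): P, Q, R, S, T
  1-simplices (10): PQ, PR, PS, PT, QR, QS, QT, RS, RT, ST
  2-simplices (10): PQR, PQS, PQT, PRS, PRT, PST, QRS, QRT, QST, RST
  3-simplices (5): PQRS, PQRT, PQST, PRST, QRST

giving chain groups C_0 ≅ Z^5, C_1 ≅ Z^10, C_2 ≅ Z^10, C_3 ≅ Z^5.

∂_1: C_1 → C_0 sends each edge [p,q] (with p < q) to q − p.
The resulting 5×10 matrix has rank 4, and its Smith normal form has invariant factors (1,1,1,1).

∂_2: C_2 → C_1 acts by ∂[p,q,r] = [q,r] − [p,r] + [p,q]. For instance
  ∂QRS = RS − QS + QR,
  ∂QST = ST − QT + QS.
The resulting 10×10 matrix has rank 6, and its Smith normal form has invariant factors (1,1,1,1,1,1).

∂_3: C_3 → C_2 sends each 3-simplex σ to the alternating sum Σ_i (−1)^i (σ with its i-th vertex removed). For instance
  ∂PQRS = QRS − PRS + PQS − PQR,
  ∂QRST = RST − QST + QRT − QRS.
The 10×5 boundary matrix has rank 4 and Smith normal form diag(1,1,1,1).

Computing H_k = (kernel of ∂_k) / (image of ∂_{k+1}):

  H_0: rank C_0 − rank ∂_1 = 5 − 4 = 1, and the invariant factors of ∂_1 are all 1, so H_0 ≅ Z.
  H_1: rank ker ∂_1 − rank ∂_2 = (10 − 4) − 6 = 0, and the invariant factors of ∂_2 are all 1, so H_1 ≅ 0.
  H_2: rank ker ∂_2 − rank ∂_3 = (10 − 6) − 4 = 0, and the invariant factors of ∂_3 are all 1, so H_2 ≅ 0.
  H_3: rank ker ∂_3 − rank ∂_4 = (5 − 4) − 0 = 1, and there is no ∂_4, so H_3 ≅ Z.

(K is a triangulation of the 3-sphere S^3.)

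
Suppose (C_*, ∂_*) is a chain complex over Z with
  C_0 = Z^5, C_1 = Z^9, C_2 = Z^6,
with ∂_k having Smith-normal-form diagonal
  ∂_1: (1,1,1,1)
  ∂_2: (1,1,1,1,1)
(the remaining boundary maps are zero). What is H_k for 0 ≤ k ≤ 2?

H_0: b_0 = 5 − 0 − 4 = 1; torsion from ∂_1 factors > 1: none. So H_0 ≅ Z.
H_1: b_1 = 9 − 4 − 5 = 0; torsion from ∂_2 factors > 1: none. So H_1 ≅ 0.
H_2: b_2 = 6 − 5 − 0 = 1; torsion from ∂_3 factors > 1: none. So H_2 ≅ Z.

H_0 ≅ Z,  H_1 = 0,  H_2 ≅ Z.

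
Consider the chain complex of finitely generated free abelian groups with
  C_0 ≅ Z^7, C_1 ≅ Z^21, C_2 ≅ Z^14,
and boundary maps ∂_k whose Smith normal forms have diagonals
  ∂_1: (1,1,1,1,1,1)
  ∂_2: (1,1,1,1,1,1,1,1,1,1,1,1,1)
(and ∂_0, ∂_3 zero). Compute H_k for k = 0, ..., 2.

H_0: b_0 = 7 − 0 − 6 = 1; torsion from ∂_1 factors > 1: none. So H_0 ≅ Z.
H_1: b_1 = 21 − 6 − 13 = 2; torsion from ∂_2 factors > 1: none. So H_1 ≅ Z^2.
H_2: b_2 = 14 − 13 − 0 = 1; torsion from ∂_3 factors > 1: none. So H_2 ≅ Z.

H_0 ≅ Z,  H_1 ≅ Z^2,  H_2 ≅ Z.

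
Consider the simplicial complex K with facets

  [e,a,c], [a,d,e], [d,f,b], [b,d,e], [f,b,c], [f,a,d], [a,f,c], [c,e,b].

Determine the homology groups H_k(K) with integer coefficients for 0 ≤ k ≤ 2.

H_0 = Z,  H_1 = 0,  H_2 = Z.

K has 6 vertices, 12 edges, 8 triangles.
rank ∂_0 = 0, rank ∂_1 = 5 ⇒ b_0 = 6 − 0 − 5 = 1; all invariant factors of ∂_1 are 1 so no torsion. So H_0 = Z.
rank ∂_1 = 5, rank ∂_2 = 7 ⇒ b_1 = 12 − 5 − 7 = 0; all invariant factors of ∂_2 are 1 so no torsion. So H_1 = 0.
rank ∂_2 = 7, rank ∂_3 = 0 ⇒ b_2 = 8 − 7 − 0 = 1. So H_2 = Z.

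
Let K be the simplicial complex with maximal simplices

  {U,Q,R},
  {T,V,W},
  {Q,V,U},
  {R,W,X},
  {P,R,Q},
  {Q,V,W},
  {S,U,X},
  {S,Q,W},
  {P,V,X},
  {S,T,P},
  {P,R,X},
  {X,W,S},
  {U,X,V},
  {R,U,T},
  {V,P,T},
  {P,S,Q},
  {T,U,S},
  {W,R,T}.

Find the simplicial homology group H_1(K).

H_1 ≅ Z^2.

Take the total order P < Q < R < S < T < U < V < W < X on the vertex set. Then K (dimension 2) consists of the simplices:

  0-simplices (9): P, Q, R, S, T, U, V, W, X
  1-simplices (27): PQ, PR, PS, PT, PV, PX, QR, QS, QU, QV, QW, RT, RU, RW, RX, ST, SU, SW, SX, TU, TV, TW, UV, UX, VW, VX, WX
  2-simplices (18): PQR, PQS, PRX, PST, PTV, PVX, QRU, QSW, QUV, QVW, RTU, RTW, RWX, STU, SUX, SWX, TVW, UVX

Hence C_0 ≅ Z^9, C_1 ≅ Z^27, C_2 ≅ Z^18.

The boundary map ∂_1: C_1 → C_0 is given by ∂[p,q] = [q] − [p].
The 9×27 boundary matrix has rank 8 and Smith normal form diag(1,1,1,1,1,1,1,1).

Boundary ∂_2: C_2 → C_1 acts by ∂[p,q,r] = [q,r] − [p,r] + [p,q]. For instance
  ∂PQS = QS − PS + PQ,
  ∂PQR = QR − PR + PQ.
This gives a 27×18 integer matrix of rank 17; reducing to Smith normal form yields diagonal entries (1,1,1,1,1,1,1,1,1,1,1,1,1,1,1,1,1).

From H_k ≅ ker(∂_k) / im(∂_{k+1}) we obtain:

  H_1: rank ker ∂_1 − rank ∂_2 = (27 − 8) − 17 = 2, and the invariant factors of ∂_2 are all 1, so H_1 = Z^2.

(K is a triangulation of the torus T^2.)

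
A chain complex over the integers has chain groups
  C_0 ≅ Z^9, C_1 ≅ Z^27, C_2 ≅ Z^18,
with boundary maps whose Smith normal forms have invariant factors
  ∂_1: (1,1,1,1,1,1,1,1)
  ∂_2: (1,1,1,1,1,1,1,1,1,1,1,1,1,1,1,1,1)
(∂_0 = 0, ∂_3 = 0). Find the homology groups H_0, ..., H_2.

H_0 = Z,  H_1 = Z^2,  H_2 = Z.

H_0: b_0 = 9 − 0 − 8 = 1; torsion from ∂_1 factors > 1: none. So H_0 = Z.
H_1: b_1 = 27 − 8 − 17 = 2; torsion from ∂_2 factors > 1: none. So H_1 = Z^2.
H_2: b_2 = 18 − 17 − 0 = 1; torsion from ∂_3 factors > 1: none. So H_2 = Z.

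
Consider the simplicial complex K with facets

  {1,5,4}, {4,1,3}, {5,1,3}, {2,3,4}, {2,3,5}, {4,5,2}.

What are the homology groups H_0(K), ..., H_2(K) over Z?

H_0 = Z,  H_1 = 0,  H_2 = Z.

Take the total order 1 < 2 < 3 < 4 < 5 on the vertex set. Then K (dimension 2) consists of the simplices:

  0-simplices (5): [1], [2], [3], [4], [5]
  1-simplices (9): [1,3], [1,4], [1,5], [2,3], [2,4], [2,5], [3,4], [3,5], [4,5]
  2-simplices (6): [1,3,4], [1,3,5], [1,4,5], [2,3,4], [2,3,5], [2,4,5]

giving chain groups C_0 ≅ Z^5, C_1 ≅ Z^9, C_2 ≅ Z^6.

∂_1: C_1 → C_0 sends each edge [p,q] (with p < q) to q − p. For instance
  ∂[2,4] = [4] − [2].
This gives a 5×9 integer matrix of rank 4; reducing to Smith normal form yields diagonal entries (1,1,1,1).

Boundary ∂_2: C_2 → C_1 acts by ∂[p,q,r] = [q,r] − [p,r] + [p,q]. For instance
  ∂[2,4,5] = [4,5] − [2,5] + [2,4],
  ∂[2,3,5] = [3,5] − [2,5] + [2,3].
The 9×6 boundary matrix has rank 5 and Smith normal form diag(1,1,1,1,1).

Reading off H_k = ker ∂_k / im ∂_{k+1}:

  H_0: rank C_0 − rank ∂_1 = 5 − 4 = 1, and the invariant factors of ∂_1 are all 1, so H_0 ≅ Z.
  H_1: rank ker ∂_1 − rank ∂_2 = (9 − 4) − 5 = 0, and the invariant factors of ∂_2 are all 1, so H_1 ≅ 0.
  H_2: rank ker ∂_2 − rank ∂_3 = (6 − 5) − 0 = 1, and there is no ∂_3, so H_2 ≅ Z.

As a check, the Euler characteristic is 5 − 9 + 6 = 2, which agrees with 1 − 0 + 1 = 2.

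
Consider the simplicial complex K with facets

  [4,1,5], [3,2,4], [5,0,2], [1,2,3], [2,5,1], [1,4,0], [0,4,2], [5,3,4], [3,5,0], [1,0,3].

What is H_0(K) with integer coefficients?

H_0 = Z.

We work with the vertex ordering 0 < 1 < 2 < 3 < 4 < 5. The simplices of K, each written with vertices in increasing order, are:

  0-simplices (6): [0], [1], [2], [3], [4], [5]
  1-simplices (15): [0,1], [0,2], [0,3], [0,4], [0,5], [1,2], [1,3], [1,4], [1,5], [2,3], [2,4], [2,5], [3,4], [3,5], [4,5]
  2-simplices (10): [0,1,3], [0,1,4], [0,2,4], [0,2,5], [0,3,5], [1,2,3], [1,2,5], [1,4,5], [2,3,4], [3,4,5]

giving chain groups C_0 ≅ Z^6, C_1 ≅ Z^15, C_2 ≅ Z^10.

The boundary map ∂_1: C_1 → C_0 maps an edge to its endpoints' difference, ∂[p,q] = q − p. For instance
  ∂[1,2] = [2] − [1].
This gives a 6×15 integer matrix of rank 5; reducing to Smith normal form yields diagonal entries (1,1,1,1,1).

∂_2: C_2 → C_1 sends each 2-simplex [p,q,r] to [q,r] − [p,r] + [p,q]. For instance
  ∂[1,4,5] = [4,5] − [1,5] + [1,4],
  ∂[1,2,3] = [2,3] − [1,3] + [1,2].
The 15×10 boundary matrix has rank 10 and Smith normal form diag(1,1,1,1,1,1,1,1,1,2).

Computing H_k = (kernel of ∂_k) / (image of ∂_{k+1}):

  H_0: rank C_0 − rank ∂_1 = 6 − 5 = 1, and the invariant factors of ∂_1 are all 1, so H_0 = Z.

(K is a triangulation of the real projective plane RP^2.)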